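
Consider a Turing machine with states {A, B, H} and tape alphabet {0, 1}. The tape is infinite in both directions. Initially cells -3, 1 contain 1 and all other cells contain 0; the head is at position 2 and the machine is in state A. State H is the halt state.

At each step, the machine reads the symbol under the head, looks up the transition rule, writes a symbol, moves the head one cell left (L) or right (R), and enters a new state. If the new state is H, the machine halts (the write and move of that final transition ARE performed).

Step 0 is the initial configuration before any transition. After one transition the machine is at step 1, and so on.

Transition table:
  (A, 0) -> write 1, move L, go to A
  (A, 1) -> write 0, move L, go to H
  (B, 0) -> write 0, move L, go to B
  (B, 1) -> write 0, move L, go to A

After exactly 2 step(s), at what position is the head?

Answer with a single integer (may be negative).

Step 1: in state A at pos 2, read 0 -> (A,0)->write 1,move L,goto A. Now: state=A, head=1, tape[-4..3]=01000110 (head:      ^)
Step 2: in state A at pos 1, read 1 -> (A,1)->write 0,move L,goto H. Now: state=H, head=0, tape[-4..3]=01000010 (head:     ^)

Answer: 0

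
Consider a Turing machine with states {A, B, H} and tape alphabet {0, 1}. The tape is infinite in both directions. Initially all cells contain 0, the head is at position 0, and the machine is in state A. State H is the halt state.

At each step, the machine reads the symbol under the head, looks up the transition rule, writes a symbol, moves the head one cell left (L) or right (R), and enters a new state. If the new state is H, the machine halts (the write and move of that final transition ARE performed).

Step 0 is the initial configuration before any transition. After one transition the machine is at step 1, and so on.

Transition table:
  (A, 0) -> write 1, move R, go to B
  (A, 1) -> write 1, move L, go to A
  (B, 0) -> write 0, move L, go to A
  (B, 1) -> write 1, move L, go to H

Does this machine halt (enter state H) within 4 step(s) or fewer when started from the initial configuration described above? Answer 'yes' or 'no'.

Step 1: in state A at pos 0, read 0 -> (A,0)->write 1,move R,goto B. Now: state=B, head=1, tape[-1..2]=0100 (head:   ^)
Step 2: in state B at pos 1, read 0 -> (B,0)->write 0,move L,goto A. Now: state=A, head=0, tape[-1..2]=0100 (head:  ^)
Step 3: in state A at pos 0, read 1 -> (A,1)->write 1,move L,goto A. Now: state=A, head=-1, tape[-2..2]=00100 (head:  ^)
Step 4: in state A at pos -1, read 0 -> (A,0)->write 1,move R,goto B. Now: state=B, head=0, tape[-2..2]=01100 (head:   ^)
After 4 step(s): state = B (not H) -> not halted within 4 -> no

Answer: no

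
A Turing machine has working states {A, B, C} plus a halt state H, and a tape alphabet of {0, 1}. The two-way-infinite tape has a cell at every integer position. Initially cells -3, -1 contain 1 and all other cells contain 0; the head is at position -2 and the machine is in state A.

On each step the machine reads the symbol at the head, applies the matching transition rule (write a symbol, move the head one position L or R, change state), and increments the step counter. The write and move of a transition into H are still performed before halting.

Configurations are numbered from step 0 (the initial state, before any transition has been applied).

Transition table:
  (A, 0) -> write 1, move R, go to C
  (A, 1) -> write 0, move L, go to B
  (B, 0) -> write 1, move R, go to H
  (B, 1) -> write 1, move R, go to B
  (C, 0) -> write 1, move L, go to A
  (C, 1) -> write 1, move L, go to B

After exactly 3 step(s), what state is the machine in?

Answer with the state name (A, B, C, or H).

Step 1: in state A at pos -2, read 0 -> (A,0)->write 1,move R,goto C. Now: state=C, head=-1, tape[-4..0]=01110 (head:    ^)
Step 2: in state C at pos -1, read 1 -> (C,1)->write 1,move L,goto B. Now: state=B, head=-2, tape[-4..0]=01110 (head:   ^)
Step 3: in state B at pos -2, read 1 -> (B,1)->write 1,move R,goto B. Now: state=B, head=-1, tape[-4..0]=01110 (head:    ^)

Answer: B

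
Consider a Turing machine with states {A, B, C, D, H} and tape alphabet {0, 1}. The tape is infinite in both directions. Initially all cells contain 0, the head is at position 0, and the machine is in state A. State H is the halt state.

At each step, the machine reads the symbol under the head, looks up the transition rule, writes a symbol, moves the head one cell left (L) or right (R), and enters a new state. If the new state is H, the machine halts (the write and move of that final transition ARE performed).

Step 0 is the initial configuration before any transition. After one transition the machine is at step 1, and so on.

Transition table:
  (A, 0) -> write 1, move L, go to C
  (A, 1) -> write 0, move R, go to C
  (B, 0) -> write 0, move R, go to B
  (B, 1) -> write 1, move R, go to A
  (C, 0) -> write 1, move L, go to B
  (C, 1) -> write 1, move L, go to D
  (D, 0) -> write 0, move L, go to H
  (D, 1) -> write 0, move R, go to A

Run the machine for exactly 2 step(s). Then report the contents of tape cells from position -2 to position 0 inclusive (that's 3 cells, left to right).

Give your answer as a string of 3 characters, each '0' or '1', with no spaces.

Answer: 011

Derivation:
Step 1: in state A at pos 0, read 0 -> (A,0)->write 1,move L,goto C. Now: state=C, head=-1, tape[-2..1]=0010 (head:  ^)
Step 2: in state C at pos -1, read 0 -> (C,0)->write 1,move L,goto B. Now: state=B, head=-2, tape[-3..1]=00110 (head:  ^)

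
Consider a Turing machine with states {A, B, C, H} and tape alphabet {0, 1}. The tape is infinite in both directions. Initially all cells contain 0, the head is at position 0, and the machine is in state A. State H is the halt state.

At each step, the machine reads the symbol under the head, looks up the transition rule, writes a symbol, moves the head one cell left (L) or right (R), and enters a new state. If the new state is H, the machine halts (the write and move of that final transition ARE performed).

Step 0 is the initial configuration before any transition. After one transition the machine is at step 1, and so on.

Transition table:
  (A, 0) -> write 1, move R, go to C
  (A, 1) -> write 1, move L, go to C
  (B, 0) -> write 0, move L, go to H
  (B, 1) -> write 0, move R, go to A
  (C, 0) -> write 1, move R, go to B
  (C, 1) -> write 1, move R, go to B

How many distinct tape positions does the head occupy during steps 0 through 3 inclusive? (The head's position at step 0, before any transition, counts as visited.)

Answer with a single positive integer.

Answer: 3

Derivation:
Step 1: in state A at pos 0, read 0 -> (A,0)->write 1,move R,goto C. Now: state=C, head=1, tape[-1..2]=0100 (head:   ^)
Step 2: in state C at pos 1, read 0 -> (C,0)->write 1,move R,goto B. Now: state=B, head=2, tape[-1..3]=01100 (head:    ^)
Step 3: in state B at pos 2, read 0 -> (B,0)->write 0,move L,goto H. Now: state=H, head=1, tape[-1..3]=01100 (head:   ^)
Head positions at steps 0..3: starting at 0, distinct positions visited = {0, 1, 2} -> 3 position(s)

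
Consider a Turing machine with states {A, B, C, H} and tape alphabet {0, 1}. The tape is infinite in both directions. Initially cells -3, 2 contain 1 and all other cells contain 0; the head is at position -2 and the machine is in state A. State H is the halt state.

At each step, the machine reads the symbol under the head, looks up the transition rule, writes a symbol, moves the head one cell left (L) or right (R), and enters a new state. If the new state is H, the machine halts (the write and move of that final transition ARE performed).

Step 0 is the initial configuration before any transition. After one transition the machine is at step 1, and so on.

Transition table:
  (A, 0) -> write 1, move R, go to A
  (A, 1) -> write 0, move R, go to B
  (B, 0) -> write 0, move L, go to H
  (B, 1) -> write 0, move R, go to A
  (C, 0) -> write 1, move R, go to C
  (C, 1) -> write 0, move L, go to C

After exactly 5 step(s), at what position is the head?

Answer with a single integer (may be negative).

Step 1: in state A at pos -2, read 0 -> (A,0)->write 1,move R,goto A. Now: state=A, head=-1, tape[-4..3]=01100010 (head:    ^)
Step 2: in state A at pos -1, read 0 -> (A,0)->write 1,move R,goto A. Now: state=A, head=0, tape[-4..3]=01110010 (head:     ^)
Step 3: in state A at pos 0, read 0 -> (A,0)->write 1,move R,goto A. Now: state=A, head=1, tape[-4..3]=01111010 (head:      ^)
Step 4: in state A at pos 1, read 0 -> (A,0)->write 1,move R,goto A. Now: state=A, head=2, tape[-4..3]=01111110 (head:       ^)
Step 5: in state A at pos 2, read 1 -> (A,1)->write 0,move R,goto B. Now: state=B, head=3, tape[-4..4]=011111000 (head:        ^)

Answer: 3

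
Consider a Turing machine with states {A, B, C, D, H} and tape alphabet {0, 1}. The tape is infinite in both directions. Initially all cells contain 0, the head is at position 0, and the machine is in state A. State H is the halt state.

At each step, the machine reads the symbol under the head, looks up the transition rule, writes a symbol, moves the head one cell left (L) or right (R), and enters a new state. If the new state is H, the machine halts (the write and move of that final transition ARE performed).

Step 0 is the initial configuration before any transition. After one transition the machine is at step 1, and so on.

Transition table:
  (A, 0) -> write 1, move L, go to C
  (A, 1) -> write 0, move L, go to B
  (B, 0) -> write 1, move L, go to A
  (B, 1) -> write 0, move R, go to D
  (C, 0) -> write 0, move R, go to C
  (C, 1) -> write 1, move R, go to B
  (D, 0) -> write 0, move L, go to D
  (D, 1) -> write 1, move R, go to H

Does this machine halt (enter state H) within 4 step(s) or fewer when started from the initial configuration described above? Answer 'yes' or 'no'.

Answer: no

Derivation:
Step 1: in state A at pos 0, read 0 -> (A,0)->write 1,move L,goto C. Now: state=C, head=-1, tape[-2..1]=0010 (head:  ^)
Step 2: in state C at pos -1, read 0 -> (C,0)->write 0,move R,goto C. Now: state=C, head=0, tape[-2..1]=0010 (head:   ^)
Step 3: in state C at pos 0, read 1 -> (C,1)->write 1,move R,goto B. Now: state=B, head=1, tape[-2..2]=00100 (head:    ^)
Step 4: in state B at pos 1, read 0 -> (B,0)->write 1,move L,goto A. Now: state=A, head=0, tape[-2..2]=00110 (head:   ^)
After 4 step(s): state = A (not H) -> not halted within 4 -> no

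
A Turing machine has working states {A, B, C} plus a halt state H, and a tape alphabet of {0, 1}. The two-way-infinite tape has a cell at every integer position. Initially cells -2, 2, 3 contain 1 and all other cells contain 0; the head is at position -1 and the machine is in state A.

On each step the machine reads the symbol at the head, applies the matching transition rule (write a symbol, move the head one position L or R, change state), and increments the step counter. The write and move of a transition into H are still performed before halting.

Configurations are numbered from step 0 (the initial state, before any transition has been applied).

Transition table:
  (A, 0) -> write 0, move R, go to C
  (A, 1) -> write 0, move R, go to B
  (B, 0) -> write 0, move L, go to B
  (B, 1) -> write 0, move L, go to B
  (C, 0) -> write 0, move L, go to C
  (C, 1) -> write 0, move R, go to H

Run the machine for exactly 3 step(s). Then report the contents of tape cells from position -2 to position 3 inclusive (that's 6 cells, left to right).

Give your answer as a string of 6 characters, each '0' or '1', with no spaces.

Answer: 100011

Derivation:
Step 1: in state A at pos -1, read 0 -> (A,0)->write 0,move R,goto C. Now: state=C, head=0, tape[-3..4]=01000110 (head:    ^)
Step 2: in state C at pos 0, read 0 -> (C,0)->write 0,move L,goto C. Now: state=C, head=-1, tape[-3..4]=01000110 (head:   ^)
Step 3: in state C at pos -1, read 0 -> (C,0)->write 0,move L,goto C. Now: state=C, head=-2, tape[-3..4]=01000110 (head:  ^)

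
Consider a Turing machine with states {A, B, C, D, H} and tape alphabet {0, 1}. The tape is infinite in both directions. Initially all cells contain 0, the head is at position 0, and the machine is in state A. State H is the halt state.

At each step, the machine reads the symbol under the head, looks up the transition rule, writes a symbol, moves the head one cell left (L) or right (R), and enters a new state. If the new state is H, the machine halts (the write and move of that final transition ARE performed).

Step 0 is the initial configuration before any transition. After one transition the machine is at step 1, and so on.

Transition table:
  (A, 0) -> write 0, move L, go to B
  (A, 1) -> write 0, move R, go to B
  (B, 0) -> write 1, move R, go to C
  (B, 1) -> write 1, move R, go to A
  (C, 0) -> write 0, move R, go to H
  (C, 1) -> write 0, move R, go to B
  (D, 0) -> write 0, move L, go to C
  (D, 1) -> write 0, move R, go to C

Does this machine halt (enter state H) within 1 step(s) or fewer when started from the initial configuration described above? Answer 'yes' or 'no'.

Step 1: in state A at pos 0, read 0 -> (A,0)->write 0,move L,goto B. Now: state=B, head=-1, tape[-2..1]=0000 (head:  ^)
After 1 step(s): state = B (not H) -> not halted within 1 -> no

Answer: no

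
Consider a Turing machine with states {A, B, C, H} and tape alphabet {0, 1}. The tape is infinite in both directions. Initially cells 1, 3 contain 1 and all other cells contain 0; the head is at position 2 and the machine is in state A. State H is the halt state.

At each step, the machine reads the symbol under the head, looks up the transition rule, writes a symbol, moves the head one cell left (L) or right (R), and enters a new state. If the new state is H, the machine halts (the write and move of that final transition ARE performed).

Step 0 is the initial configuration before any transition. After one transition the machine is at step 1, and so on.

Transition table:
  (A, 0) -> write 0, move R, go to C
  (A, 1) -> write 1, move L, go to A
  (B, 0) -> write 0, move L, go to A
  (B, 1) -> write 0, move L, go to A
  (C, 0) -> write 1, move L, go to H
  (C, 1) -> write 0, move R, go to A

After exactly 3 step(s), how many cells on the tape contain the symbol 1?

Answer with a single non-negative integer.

Answer: 1

Derivation:
Step 1: in state A at pos 2, read 0 -> (A,0)->write 0,move R,goto C. Now: state=C, head=3, tape[0..4]=01010 (head:    ^)
Step 2: in state C at pos 3, read 1 -> (C,1)->write 0,move R,goto A. Now: state=A, head=4, tape[0..5]=010000 (head:     ^)
Step 3: in state A at pos 4, read 0 -> (A,0)->write 0,move R,goto C. Now: state=C, head=5, tape[0..6]=0100000 (head:      ^)
Cells containing 1 after step 3: {1} -> 1 cell(s)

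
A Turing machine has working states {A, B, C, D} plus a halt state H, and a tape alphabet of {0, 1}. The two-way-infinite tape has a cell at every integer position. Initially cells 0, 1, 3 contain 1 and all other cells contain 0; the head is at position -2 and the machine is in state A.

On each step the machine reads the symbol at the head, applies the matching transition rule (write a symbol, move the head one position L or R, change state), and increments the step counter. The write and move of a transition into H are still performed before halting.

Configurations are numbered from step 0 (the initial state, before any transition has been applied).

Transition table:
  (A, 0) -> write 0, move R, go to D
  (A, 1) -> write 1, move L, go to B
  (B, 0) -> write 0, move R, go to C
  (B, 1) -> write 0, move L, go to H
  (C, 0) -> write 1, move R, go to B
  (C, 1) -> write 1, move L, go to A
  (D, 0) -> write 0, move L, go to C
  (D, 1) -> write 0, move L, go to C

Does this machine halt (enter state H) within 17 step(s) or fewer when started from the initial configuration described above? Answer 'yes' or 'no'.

Step 1: in state A at pos -2, read 0 -> (A,0)->write 0,move R,goto D. Now: state=D, head=-1, tape[-3..4]=00011010 (head:   ^)
Step 2: in state D at pos -1, read 0 -> (D,0)->write 0,move L,goto C. Now: state=C, head=-2, tape[-3..4]=00011010 (head:  ^)
Step 3: in state C at pos -2, read 0 -> (C,0)->write 1,move R,goto B. Now: state=B, head=-1, tape[-3..4]=01011010 (head:   ^)
Step 4: in state B at pos -1, read 0 -> (B,0)->write 0,move R,goto C. Now: state=C, head=0, tape[-3..4]=01011010 (head:    ^)
Step 5: in state C at pos 0, read 1 -> (C,1)->write 1,move L,goto A. Now: state=A, head=-1, tape[-3..4]=01011010 (head:   ^)
Step 6: in state A at pos -1, read 0 -> (A,0)->write 0,move R,goto D. Now: state=D, head=0, tape[-3..4]=01011010 (head:    ^)
Step 7: in state D at pos 0, read 1 -> (D,1)->write 0,move L,goto C. Now: state=C, head=-1, tape[-3..4]=01001010 (head:   ^)
Step 8: in state C at pos -1, read 0 -> (C,0)->write 1,move R,goto B. Now: state=B, head=0, tape[-3..4]=01101010 (head:    ^)
Step 9: in state B at pos 0, read 0 -> (B,0)->write 0,move R,goto C. Now: state=C, head=1, tape[-3..4]=01101010 (head:     ^)
Step 10: in state C at pos 1, read 1 -> (C,1)->write 1,move L,goto A. Now: state=A, head=0, tape[-3..4]=01101010 (head:    ^)
Step 11: in state A at pos 0, read 0 -> (A,0)->write 0,move R,goto D. Now: state=D, head=1, tape[-3..4]=01101010 (head:     ^)
Step 12: in state D at pos 1, read 1 -> (D,1)->write 0,move L,goto C. Now: state=C, head=0, tape[-3..4]=01100010 (head:    ^)
Step 13: in state C at pos 0, read 0 -> (C,0)->write 1,move R,goto B. Now: state=B, head=1, tape[-3..4]=01110010 (head:     ^)
Step 14: in state B at pos 1, read 0 -> (B,0)->write 0,move R,goto C. Now: state=C, head=2, tape[-3..4]=01110010 (head:      ^)
Step 15: in state C at pos 2, read 0 -> (C,0)->write 1,move R,goto B. Now: state=B, head=3, tape[-3..4]=01110110 (head:       ^)
Step 16: in state B at pos 3, read 1 -> (B,1)->write 0,move L,goto H. Now: state=H, head=2, tape[-3..4]=01110100 (head:      ^)
State H reached at step 16; 16 <= 17 -> yes

Answer: yes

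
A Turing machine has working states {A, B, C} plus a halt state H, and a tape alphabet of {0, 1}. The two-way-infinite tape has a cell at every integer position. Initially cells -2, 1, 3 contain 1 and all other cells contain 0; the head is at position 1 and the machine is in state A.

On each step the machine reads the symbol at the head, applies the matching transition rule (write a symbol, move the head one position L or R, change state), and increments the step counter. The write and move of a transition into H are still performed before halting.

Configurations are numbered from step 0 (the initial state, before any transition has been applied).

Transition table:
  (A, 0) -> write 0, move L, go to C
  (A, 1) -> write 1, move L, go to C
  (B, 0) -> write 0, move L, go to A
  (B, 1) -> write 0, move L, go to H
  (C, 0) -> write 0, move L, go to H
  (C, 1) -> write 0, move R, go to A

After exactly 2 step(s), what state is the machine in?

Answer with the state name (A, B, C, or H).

Step 1: in state A at pos 1, read 1 -> (A,1)->write 1,move L,goto C. Now: state=C, head=0, tape[-3..4]=01001010 (head:    ^)
Step 2: in state C at pos 0, read 0 -> (C,0)->write 0,move L,goto H. Now: state=H, head=-1, tape[-3..4]=01001010 (head:   ^)

Answer: H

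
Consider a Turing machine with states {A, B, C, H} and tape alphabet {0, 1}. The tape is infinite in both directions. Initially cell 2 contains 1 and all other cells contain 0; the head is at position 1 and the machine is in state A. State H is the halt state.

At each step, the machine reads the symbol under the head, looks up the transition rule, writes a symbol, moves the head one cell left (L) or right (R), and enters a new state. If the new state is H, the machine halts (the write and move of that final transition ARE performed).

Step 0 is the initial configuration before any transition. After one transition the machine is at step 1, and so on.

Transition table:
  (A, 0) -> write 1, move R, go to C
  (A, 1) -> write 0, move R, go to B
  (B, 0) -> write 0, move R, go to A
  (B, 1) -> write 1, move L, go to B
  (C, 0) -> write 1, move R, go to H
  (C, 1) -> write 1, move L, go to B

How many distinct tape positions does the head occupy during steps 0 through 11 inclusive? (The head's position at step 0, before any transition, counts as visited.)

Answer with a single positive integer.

Answer: 7

Derivation:
Step 1: in state A at pos 1, read 0 -> (A,0)->write 1,move R,goto C. Now: state=C, head=2, tape[0..3]=0110 (head:   ^)
Step 2: in state C at pos 2, read 1 -> (C,1)->write 1,move L,goto B. Now: state=B, head=1, tape[0..3]=0110 (head:  ^)
Step 3: in state B at pos 1, read 1 -> (B,1)->write 1,move L,goto B. Now: state=B, head=0, tape[-1..3]=00110 (head:  ^)
Step 4: in state B at pos 0, read 0 -> (B,0)->write 0,move R,goto A. Now: state=A, head=1, tape[-1..3]=00110 (head:   ^)
Step 5: in state A at pos 1, read 1 -> (A,1)->write 0,move R,goto B. Now: state=B, head=2, tape[-1..3]=00010 (head:    ^)
Step 6: in state B at pos 2, read 1 -> (B,1)->write 1,move L,goto B. Now: state=B, head=1, tape[-1..3]=00010 (head:   ^)
Step 7: in state B at pos 1, read 0 -> (B,0)->write 0,move R,goto A. Now: state=A, head=2, tape[-1..3]=00010 (head:    ^)
Step 8: in state A at pos 2, read 1 -> (A,1)->write 0,move R,goto B. Now: state=B, head=3, tape[-1..4]=000000 (head:     ^)
Step 9: in state B at pos 3, read 0 -> (B,0)->write 0,move R,goto A. Now: state=A, head=4, tape[-1..5]=0000000 (head:      ^)
Step 10: in state A at pos 4, read 0 -> (A,0)->write 1,move R,goto C. Now: state=C, head=5, tape[-1..6]=00000100 (head:       ^)
Step 11: in state C at pos 5, read 0 -> (C,0)->write 1,move R,goto H. Now: state=H, head=6, tape[-1..7]=000001100 (head:        ^)
Head positions at steps 0..11: starting at 1, distinct positions visited = {0, 1, 2, 3, 4, 5, 6} -> 7 position(s)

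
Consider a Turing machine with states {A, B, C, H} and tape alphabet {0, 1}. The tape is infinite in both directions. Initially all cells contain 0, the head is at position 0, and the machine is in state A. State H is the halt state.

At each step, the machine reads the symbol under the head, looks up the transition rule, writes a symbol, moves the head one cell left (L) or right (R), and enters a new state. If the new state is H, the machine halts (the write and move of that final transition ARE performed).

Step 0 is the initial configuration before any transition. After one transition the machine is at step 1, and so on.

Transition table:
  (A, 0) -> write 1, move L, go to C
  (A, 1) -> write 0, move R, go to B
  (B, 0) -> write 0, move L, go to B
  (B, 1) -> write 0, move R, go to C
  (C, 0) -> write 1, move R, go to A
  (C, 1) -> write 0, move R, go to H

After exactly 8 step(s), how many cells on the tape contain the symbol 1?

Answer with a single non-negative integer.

Answer: 2

Derivation:
Step 1: in state A at pos 0, read 0 -> (A,0)->write 1,move L,goto C. Now: state=C, head=-1, tape[-2..1]=0010 (head:  ^)
Step 2: in state C at pos -1, read 0 -> (C,0)->write 1,move R,goto A. Now: state=A, head=0, tape[-2..1]=0110 (head:   ^)
Step 3: in state A at pos 0, read 1 -> (A,1)->write 0,move R,goto B. Now: state=B, head=1, tape[-2..2]=01000 (head:    ^)
Step 4: in state B at pos 1, read 0 -> (B,0)->write 0,move L,goto B. Now: state=B, head=0, tape[-2..2]=01000 (head:   ^)
Step 5: in state B at pos 0, read 0 -> (B,0)->write 0,move L,goto B. Now: state=B, head=-1, tape[-2..2]=01000 (head:  ^)
Step 6: in state B at pos -1, read 1 -> (B,1)->write 0,move R,goto C. Now: state=C, head=0, tape[-2..2]=00000 (head:   ^)
Step 7: in state C at pos 0, read 0 -> (C,0)->write 1,move R,goto A. Now: state=A, head=1, tape[-2..2]=00100 (head:    ^)
Step 8: in state A at pos 1, read 0 -> (A,0)->write 1,move L,goto C. Now: state=C, head=0, tape[-2..2]=00110 (head:   ^)
Cells containing 1 after step 8: {0, 1} -> 2 cell(s)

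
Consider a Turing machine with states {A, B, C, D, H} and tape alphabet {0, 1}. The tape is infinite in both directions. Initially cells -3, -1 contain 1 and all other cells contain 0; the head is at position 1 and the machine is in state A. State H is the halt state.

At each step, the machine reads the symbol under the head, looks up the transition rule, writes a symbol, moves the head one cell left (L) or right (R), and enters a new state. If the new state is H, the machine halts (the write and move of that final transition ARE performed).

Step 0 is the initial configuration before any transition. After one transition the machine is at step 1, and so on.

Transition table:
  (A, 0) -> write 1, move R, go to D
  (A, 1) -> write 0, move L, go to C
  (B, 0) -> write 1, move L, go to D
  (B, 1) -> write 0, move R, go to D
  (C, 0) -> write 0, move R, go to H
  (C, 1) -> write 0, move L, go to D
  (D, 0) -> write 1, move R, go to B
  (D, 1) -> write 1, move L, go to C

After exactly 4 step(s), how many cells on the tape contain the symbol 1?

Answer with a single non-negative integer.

Answer: 5

Derivation:
Step 1: in state A at pos 1, read 0 -> (A,0)->write 1,move R,goto D. Now: state=D, head=2, tape[-4..3]=01010100 (head:       ^)
Step 2: in state D at pos 2, read 0 -> (D,0)->write 1,move R,goto B. Now: state=B, head=3, tape[-4..4]=010101100 (head:        ^)
Step 3: in state B at pos 3, read 0 -> (B,0)->write 1,move L,goto D. Now: state=D, head=2, tape[-4..4]=010101110 (head:       ^)
Step 4: in state D at pos 2, read 1 -> (D,1)->write 1,move L,goto C. Now: state=C, head=1, tape[-4..4]=010101110 (head:      ^)
Cells containing 1 after step 4: {-3, -1, 1, 2, 3} -> 5 cell(s)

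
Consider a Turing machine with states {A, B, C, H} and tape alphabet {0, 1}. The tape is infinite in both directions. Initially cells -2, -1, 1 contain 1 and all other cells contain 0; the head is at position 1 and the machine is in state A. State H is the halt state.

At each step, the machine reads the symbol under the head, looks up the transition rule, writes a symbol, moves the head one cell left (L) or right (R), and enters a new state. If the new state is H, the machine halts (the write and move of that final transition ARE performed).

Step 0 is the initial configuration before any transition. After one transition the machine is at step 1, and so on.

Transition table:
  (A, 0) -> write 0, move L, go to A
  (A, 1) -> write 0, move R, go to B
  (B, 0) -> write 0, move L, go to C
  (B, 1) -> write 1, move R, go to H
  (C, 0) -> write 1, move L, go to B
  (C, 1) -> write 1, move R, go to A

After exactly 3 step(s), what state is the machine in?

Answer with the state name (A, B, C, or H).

Step 1: in state A at pos 1, read 1 -> (A,1)->write 0,move R,goto B. Now: state=B, head=2, tape[-3..3]=0110000 (head:      ^)
Step 2: in state B at pos 2, read 0 -> (B,0)->write 0,move L,goto C. Now: state=C, head=1, tape[-3..3]=0110000 (head:     ^)
Step 3: in state C at pos 1, read 0 -> (C,0)->write 1,move L,goto B. Now: state=B, head=0, tape[-3..3]=0110100 (head:    ^)

Answer: B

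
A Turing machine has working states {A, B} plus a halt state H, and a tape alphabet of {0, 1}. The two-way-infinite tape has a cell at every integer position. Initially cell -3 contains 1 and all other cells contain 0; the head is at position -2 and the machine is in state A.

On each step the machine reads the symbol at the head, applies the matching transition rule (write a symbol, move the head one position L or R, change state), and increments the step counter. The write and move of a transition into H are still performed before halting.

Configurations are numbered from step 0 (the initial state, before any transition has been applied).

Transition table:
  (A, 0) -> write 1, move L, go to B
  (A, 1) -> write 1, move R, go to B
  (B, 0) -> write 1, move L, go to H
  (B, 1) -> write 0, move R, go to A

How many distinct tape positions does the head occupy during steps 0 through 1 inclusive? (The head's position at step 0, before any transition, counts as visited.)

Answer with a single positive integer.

Answer: 2

Derivation:
Step 1: in state A at pos -2, read 0 -> (A,0)->write 1,move L,goto B. Now: state=B, head=-3, tape[-4..-1]=0110 (head:  ^)
Head positions at steps 0..1: starting at -2, distinct positions visited = {-3, -2} -> 2 position(s)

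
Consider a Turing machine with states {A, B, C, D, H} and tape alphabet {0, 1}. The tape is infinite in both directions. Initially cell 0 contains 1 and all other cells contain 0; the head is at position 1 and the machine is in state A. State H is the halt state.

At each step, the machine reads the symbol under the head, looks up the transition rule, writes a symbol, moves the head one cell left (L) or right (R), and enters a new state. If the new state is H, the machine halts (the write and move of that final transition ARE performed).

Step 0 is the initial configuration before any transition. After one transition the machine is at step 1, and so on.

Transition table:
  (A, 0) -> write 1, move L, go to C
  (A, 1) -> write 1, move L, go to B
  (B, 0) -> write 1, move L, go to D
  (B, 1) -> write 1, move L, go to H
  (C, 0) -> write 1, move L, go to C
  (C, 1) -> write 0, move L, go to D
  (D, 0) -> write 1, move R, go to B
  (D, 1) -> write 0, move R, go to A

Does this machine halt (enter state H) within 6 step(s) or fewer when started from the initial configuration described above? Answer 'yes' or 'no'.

Answer: no

Derivation:
Step 1: in state A at pos 1, read 0 -> (A,0)->write 1,move L,goto C. Now: state=C, head=0, tape[-1..2]=0110 (head:  ^)
Step 2: in state C at pos 0, read 1 -> (C,1)->write 0,move L,goto D. Now: state=D, head=-1, tape[-2..2]=00010 (head:  ^)
Step 3: in state D at pos -1, read 0 -> (D,0)->write 1,move R,goto B. Now: state=B, head=0, tape[-2..2]=01010 (head:   ^)
Step 4: in state B at pos 0, read 0 -> (B,0)->write 1,move L,goto D. Now: state=D, head=-1, tape[-2..2]=01110 (head:  ^)
Step 5: in state D at pos -1, read 1 -> (D,1)->write 0,move R,goto A. Now: state=A, head=0, tape[-2..2]=00110 (head:   ^)
Step 6: in state A at pos 0, read 1 -> (A,1)->write 1,move L,goto B. Now: state=B, head=-1, tape[-2..2]=00110 (head:  ^)
After 6 step(s): state = B (not H) -> not halted within 6 -> no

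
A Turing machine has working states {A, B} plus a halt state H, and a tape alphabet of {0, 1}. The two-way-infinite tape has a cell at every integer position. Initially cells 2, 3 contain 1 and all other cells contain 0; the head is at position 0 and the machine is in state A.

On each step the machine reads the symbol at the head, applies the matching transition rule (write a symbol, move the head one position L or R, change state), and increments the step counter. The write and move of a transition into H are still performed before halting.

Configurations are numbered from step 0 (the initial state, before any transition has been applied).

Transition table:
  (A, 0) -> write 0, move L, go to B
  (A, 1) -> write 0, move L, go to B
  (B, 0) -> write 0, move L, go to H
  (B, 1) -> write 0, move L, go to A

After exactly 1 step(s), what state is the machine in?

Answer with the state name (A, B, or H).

Step 1: in state A at pos 0, read 0 -> (A,0)->write 0,move L,goto B. Now: state=B, head=-1, tape[-2..4]=0000110 (head:  ^)

Answer: B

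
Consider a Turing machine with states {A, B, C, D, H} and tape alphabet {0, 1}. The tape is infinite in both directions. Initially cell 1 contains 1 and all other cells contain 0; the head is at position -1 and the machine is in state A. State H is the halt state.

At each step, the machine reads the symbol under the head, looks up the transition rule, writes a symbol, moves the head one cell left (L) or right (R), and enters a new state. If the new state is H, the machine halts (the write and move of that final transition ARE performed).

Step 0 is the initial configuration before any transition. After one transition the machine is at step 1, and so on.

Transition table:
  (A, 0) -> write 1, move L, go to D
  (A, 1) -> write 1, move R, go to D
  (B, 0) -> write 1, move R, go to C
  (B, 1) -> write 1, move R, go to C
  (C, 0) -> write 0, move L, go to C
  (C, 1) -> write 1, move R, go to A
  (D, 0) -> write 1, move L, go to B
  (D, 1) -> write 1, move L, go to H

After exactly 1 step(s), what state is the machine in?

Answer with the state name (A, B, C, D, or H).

Answer: D

Derivation:
Step 1: in state A at pos -1, read 0 -> (A,0)->write 1,move L,goto D. Now: state=D, head=-2, tape[-3..2]=001010 (head:  ^)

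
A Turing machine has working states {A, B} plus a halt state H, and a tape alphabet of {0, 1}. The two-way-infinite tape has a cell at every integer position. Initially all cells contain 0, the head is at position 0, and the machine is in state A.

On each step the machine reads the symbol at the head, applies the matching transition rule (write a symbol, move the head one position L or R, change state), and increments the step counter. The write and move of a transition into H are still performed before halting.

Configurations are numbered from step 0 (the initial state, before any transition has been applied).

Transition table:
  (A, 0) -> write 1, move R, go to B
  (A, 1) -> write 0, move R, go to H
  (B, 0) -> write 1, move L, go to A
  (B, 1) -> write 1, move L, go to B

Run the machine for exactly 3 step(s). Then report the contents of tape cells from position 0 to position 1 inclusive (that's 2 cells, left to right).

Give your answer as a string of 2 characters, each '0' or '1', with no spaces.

Step 1: in state A at pos 0, read 0 -> (A,0)->write 1,move R,goto B. Now: state=B, head=1, tape[-1..2]=0100 (head:   ^)
Step 2: in state B at pos 1, read 0 -> (B,0)->write 1,move L,goto A. Now: state=A, head=0, tape[-1..2]=0110 (head:  ^)
Step 3: in state A at pos 0, read 1 -> (A,1)->write 0,move R,goto H. Now: state=H, head=1, tape[-1..2]=0010 (head:   ^)

Answer: 01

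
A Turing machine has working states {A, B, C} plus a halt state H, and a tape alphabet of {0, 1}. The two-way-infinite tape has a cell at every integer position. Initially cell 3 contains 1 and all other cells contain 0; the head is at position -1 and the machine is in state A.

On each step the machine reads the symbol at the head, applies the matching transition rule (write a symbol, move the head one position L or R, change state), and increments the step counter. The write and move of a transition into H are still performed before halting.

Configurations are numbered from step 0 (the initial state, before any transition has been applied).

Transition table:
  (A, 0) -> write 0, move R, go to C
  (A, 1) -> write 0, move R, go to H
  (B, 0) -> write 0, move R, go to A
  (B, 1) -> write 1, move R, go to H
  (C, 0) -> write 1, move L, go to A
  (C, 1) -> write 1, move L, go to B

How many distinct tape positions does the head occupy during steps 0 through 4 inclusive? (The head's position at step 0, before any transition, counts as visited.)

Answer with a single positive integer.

Step 1: in state A at pos -1, read 0 -> (A,0)->write 0,move R,goto C. Now: state=C, head=0, tape[-2..4]=0000010 (head:   ^)
Step 2: in state C at pos 0, read 0 -> (C,0)->write 1,move L,goto A. Now: state=A, head=-1, tape[-2..4]=0010010 (head:  ^)
Step 3: in state A at pos -1, read 0 -> (A,0)->write 0,move R,goto C. Now: state=C, head=0, tape[-2..4]=0010010 (head:   ^)
Step 4: in state C at pos 0, read 1 -> (C,1)->write 1,move L,goto B. Now: state=B, head=-1, tape[-2..4]=0010010 (head:  ^)
Head positions at steps 0..4: starting at -1, distinct positions visited = {-1, 0} -> 2 position(s)

Answer: 2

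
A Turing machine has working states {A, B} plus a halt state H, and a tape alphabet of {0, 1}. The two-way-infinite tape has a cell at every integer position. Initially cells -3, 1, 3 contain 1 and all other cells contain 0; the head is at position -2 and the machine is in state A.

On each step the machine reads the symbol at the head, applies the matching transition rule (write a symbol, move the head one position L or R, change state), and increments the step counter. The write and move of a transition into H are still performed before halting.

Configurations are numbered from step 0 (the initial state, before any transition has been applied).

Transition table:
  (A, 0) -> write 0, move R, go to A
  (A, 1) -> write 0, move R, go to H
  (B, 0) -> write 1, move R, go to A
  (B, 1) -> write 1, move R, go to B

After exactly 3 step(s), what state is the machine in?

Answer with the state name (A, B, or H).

Answer: A

Derivation:
Step 1: in state A at pos -2, read 0 -> (A,0)->write 0,move R,goto A. Now: state=A, head=-1, tape[-4..4]=010001010 (head:    ^)
Step 2: in state A at pos -1, read 0 -> (A,0)->write 0,move R,goto A. Now: state=A, head=0, tape[-4..4]=010001010 (head:     ^)
Step 3: in state A at pos 0, read 0 -> (A,0)->write 0,move R,goto A. Now: state=A, head=1, tape[-4..4]=010001010 (head:      ^)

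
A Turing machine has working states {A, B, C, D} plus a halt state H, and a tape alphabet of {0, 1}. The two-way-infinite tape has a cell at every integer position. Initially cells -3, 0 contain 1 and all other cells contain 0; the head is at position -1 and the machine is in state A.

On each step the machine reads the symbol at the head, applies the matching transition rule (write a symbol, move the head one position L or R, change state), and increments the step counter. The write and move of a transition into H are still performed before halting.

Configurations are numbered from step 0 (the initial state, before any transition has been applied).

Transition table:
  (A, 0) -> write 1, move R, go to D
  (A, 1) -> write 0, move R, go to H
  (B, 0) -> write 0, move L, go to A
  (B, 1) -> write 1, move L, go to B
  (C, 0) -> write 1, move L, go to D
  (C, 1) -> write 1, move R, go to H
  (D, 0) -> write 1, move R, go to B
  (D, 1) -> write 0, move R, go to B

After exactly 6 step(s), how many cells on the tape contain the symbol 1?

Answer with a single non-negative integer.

Step 1: in state A at pos -1, read 0 -> (A,0)->write 1,move R,goto D. Now: state=D, head=0, tape[-4..1]=010110 (head:     ^)
Step 2: in state D at pos 0, read 1 -> (D,1)->write 0,move R,goto B. Now: state=B, head=1, tape[-4..2]=0101000 (head:      ^)
Step 3: in state B at pos 1, read 0 -> (B,0)->write 0,move L,goto A. Now: state=A, head=0, tape[-4..2]=0101000 (head:     ^)
Step 4: in state A at pos 0, read 0 -> (A,0)->write 1,move R,goto D. Now: state=D, head=1, tape[-4..2]=0101100 (head:      ^)
Step 5: in state D at pos 1, read 0 -> (D,0)->write 1,move R,goto B. Now: state=B, head=2, tape[-4..3]=01011100 (head:       ^)
Step 6: in state B at pos 2, read 0 -> (B,0)->write 0,move L,goto A. Now: state=A, head=1, tape[-4..3]=01011100 (head:      ^)
Cells containing 1 after step 6: {-3, -1, 0, 1} -> 4 cell(s)

Answer: 4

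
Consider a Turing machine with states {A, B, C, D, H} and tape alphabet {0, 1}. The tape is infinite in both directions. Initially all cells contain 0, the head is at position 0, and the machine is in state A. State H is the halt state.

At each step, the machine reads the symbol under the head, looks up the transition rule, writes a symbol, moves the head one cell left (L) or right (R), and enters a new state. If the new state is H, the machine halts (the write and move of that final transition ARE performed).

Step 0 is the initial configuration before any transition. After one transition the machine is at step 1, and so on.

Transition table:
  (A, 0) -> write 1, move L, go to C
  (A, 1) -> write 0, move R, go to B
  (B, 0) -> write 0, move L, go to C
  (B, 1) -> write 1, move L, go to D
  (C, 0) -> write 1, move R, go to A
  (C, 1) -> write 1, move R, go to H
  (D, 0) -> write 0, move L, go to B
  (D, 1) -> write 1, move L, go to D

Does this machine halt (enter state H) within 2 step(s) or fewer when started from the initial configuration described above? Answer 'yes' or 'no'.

Answer: no

Derivation:
Step 1: in state A at pos 0, read 0 -> (A,0)->write 1,move L,goto C. Now: state=C, head=-1, tape[-2..1]=0010 (head:  ^)
Step 2: in state C at pos -1, read 0 -> (C,0)->write 1,move R,goto A. Now: state=A, head=0, tape[-2..1]=0110 (head:   ^)
After 2 step(s): state = A (not H) -> not halted within 2 -> no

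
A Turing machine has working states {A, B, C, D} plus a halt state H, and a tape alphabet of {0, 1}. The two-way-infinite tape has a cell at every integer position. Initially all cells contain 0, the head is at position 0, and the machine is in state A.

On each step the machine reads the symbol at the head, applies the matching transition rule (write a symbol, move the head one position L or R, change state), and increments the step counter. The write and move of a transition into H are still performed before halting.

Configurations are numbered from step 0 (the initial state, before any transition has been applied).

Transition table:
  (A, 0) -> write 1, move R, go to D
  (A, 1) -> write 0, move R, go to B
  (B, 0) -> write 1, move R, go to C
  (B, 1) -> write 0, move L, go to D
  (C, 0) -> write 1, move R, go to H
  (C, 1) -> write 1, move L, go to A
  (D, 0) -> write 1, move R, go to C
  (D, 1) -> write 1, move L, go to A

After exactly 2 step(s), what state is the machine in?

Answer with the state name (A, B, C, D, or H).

Answer: C

Derivation:
Step 1: in state A at pos 0, read 0 -> (A,0)->write 1,move R,goto D. Now: state=D, head=1, tape[-1..2]=0100 (head:   ^)
Step 2: in state D at pos 1, read 0 -> (D,0)->write 1,move R,goto C. Now: state=C, head=2, tape[-1..3]=01100 (head:    ^)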